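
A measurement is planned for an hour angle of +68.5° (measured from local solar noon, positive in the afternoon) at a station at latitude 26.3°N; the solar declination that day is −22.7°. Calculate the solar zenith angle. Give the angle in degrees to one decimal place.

82.4°

cos θ_z = sin(26.3°) sin(-22.7°) + cos(26.3°) cos(-22.7°) cos(68.50°) = -0.1710 + 0.3031 = 0.1321.
θ_z = arccos(0.1321) = 82.41°.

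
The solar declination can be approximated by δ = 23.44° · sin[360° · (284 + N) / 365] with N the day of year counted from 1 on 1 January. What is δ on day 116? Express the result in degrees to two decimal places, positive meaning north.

360 × (284 + 116) / 365 = 394.521°; sin(394.521°) = 0.5667.
δ = 23.44 × 0.5667 = 13.283° ≈ +13.28°.

+13.28°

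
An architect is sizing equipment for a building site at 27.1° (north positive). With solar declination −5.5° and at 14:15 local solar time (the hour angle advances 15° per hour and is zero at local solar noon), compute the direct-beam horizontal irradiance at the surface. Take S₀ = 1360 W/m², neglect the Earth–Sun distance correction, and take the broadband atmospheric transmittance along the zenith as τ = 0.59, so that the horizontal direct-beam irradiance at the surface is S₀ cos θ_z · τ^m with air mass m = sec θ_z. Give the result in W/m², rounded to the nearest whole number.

Hour angle H = 15° × (14.25 − 12) = 33.75°.
cos θ_z = sin φ sin δ + cos φ cos δ cos H = (0.4555)(-0.0958) + (0.8902)(0.9954)(0.8315) = 0.6932.
Air mass m = 1/cos θ_z = 1/0.6932 = 1.443; τ^m = 0.59^1.443 = 0.4670.
Surface direct beam = 1360 × 0.6932 × 0.4670 = 440.27 W/m².

440 W/m²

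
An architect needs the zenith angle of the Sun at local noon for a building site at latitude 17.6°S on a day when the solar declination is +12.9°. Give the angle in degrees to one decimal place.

30.5°

At local solar noon the hour angle is zero, so the zenith angle is |φ − δ| = |-17.6° − (12.9°)| = 30.5°.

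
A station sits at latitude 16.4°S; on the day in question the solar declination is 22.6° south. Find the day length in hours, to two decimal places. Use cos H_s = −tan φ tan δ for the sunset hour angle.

12.94 hours

cos H_s = −tan(-16.4°) · tan(-22.6°) = -0.1225, so H_s = arccos(-0.1225) = 97.04°.
Day length = 2 H_s / 15° h⁻¹ = 194.08° / 15 = 12.939 h.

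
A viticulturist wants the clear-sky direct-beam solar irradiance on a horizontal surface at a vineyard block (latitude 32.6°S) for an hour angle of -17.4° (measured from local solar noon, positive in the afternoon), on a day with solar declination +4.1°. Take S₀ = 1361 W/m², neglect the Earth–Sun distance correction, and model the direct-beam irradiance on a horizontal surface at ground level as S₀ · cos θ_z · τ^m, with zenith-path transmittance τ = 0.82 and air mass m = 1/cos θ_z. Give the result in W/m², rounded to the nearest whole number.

cos θ_z = sin φ sin δ + cos φ cos δ cos H = (-0.5388)(0.0715) + (0.8425)(0.9974)(0.9542) = 0.7633.
Air mass m = 1/cos θ_z = 1/0.7633 = 1.310; τ^m = 0.82^1.310 = 0.7711.
Surface direct beam = 1361 × 0.7633 × 0.7711 = 801.06 W/m².

801 W/m²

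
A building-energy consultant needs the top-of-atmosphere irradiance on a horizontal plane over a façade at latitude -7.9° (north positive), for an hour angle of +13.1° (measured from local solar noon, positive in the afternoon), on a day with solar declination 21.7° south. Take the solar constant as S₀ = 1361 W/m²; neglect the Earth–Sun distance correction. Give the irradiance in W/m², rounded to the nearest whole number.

With φ = -7.9°, δ = -21.7°, H = 13.10°: sin φ sin δ = 0.0508, cos φ cos δ cos H = 0.8964, so cos θ_z = 0.9472.
Top-of-atmosphere irradiance = S₀ cos θ_z = 1361 × 0.9472 = 1289.14 W/m².

1289 W/m²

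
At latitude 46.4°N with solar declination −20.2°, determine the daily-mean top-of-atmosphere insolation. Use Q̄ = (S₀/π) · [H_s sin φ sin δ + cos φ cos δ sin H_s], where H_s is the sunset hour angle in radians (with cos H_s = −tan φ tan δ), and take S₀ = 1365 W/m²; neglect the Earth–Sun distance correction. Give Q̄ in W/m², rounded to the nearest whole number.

The sunset hour angle satisfies cos H_s = −tan φ tan δ = 0.3864, giving H_s = 67.27°. In radians, H_s = 1.1741.
H_s sin φ sin δ = 1.1741 × 0.7242 × -0.3453 = -0.2936.
cos φ cos δ sin H_s = 0.6896 × 0.9385 × 0.9223 = 0.5969.
Q̄ = (1365/π) × (-0.2936 + 0.5969) = 434.49 × 0.3033 = 131.78 W/m².

132 W/m²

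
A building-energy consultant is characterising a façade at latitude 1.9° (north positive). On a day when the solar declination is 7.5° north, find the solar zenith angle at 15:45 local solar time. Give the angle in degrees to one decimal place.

Hour angle H = 15° × (15.75 − 12) = 56.25°.
With φ = 1.9°, δ = 7.5°, H = 56.25°: sin φ sin δ = 0.0043, cos φ cos δ cos H = 0.5505, so cos θ_z = 0.5548.
θ_z = arccos(0.5548) = 56.30°.

56.3°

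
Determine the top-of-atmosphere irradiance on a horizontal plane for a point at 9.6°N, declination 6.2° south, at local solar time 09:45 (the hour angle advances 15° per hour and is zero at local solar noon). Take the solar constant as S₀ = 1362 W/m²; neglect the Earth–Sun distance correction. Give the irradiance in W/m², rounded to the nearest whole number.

1086 W/m²

Hour angle H = 15° × (9.75 − 12) = -33.75°.
cos θ_z = sin φ sin δ + cos φ cos δ cos H = (0.1668)(-0.1080) + (0.9860)(0.9942)(0.8315) = 0.7971.
Top-of-atmosphere irradiance = S₀ cos θ_z = 1362 × 0.7971 = 1085.65 W/m².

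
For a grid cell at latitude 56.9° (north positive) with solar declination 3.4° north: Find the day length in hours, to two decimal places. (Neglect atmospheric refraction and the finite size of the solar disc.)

The sunset hour angle satisfies cos H_s = −tan φ tan δ = -0.0911, giving H_s = 95.23°.
Day length = 2 H_s / 15° h⁻¹ = 190.46° / 15 = 12.697 h.

12.70 hours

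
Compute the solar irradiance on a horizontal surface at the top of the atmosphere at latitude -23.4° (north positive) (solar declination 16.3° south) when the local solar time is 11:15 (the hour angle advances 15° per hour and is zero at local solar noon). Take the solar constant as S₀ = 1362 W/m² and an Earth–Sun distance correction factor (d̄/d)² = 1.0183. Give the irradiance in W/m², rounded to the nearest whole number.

Hour angle H = 15° × (11.25 − 12) = -11.25°.
cos θ_z = sin φ sin δ + cos φ cos δ cos H = (-0.3971)(-0.2807) + (0.9178)(0.9598)(0.9808) = 0.9755.
Top-of-atmosphere irradiance = S₀ (d̄/d)² cos θ_z = 1362 × 1.0183 × 0.9755 = 1352.94 W/m².

1353 W/m²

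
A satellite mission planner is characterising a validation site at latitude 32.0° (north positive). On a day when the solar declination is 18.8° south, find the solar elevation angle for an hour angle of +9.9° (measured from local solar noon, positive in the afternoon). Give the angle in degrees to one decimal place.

cos θ_z = sin(32.0°) sin(-18.8°) + cos(32.0°) cos(-18.8°) cos(9.90°) = -0.1708 + 0.7908 = 0.6200.
θ_z = arccos(0.6200) = 51.68°, so the elevation is 90° − 51.68° = 38.32°.

38.3°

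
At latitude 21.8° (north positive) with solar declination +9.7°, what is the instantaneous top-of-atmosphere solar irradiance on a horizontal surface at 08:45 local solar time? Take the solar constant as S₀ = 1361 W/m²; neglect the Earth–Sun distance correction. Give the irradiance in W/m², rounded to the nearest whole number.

906 W/m²

Hour angle H = 15° × (8.75 − 12) = -48.75°.
cos θ_z = sin(21.8°) sin(9.7°) + cos(21.8°) cos(9.7°) cos(-48.75°) = 0.0626 + 0.6034 = 0.6660.
Top-of-atmosphere irradiance = S₀ cos θ_z = 1361 × 0.6660 = 906.43 W/m².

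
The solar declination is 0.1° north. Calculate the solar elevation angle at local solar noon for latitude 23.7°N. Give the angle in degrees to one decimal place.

At local solar noon the hour angle is zero, so the elevation is 90° − |φ − δ| = 90° − |23.7° − (0.1°)| = 90° − 23.6° = 66.4°.

66.4°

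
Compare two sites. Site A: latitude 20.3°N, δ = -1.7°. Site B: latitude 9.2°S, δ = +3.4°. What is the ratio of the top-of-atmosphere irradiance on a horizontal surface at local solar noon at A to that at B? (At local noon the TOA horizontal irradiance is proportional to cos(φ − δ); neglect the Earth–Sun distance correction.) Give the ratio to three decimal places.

0.950

A: cos θ_z = cos(20.3° − (-1.7°)) = 0.9272.
B: cos θ_z = cos(-9.2° − (3.4°)) = 0.9759.
Ratio A/B = 0.9272 / 0.9759 = 0.9501.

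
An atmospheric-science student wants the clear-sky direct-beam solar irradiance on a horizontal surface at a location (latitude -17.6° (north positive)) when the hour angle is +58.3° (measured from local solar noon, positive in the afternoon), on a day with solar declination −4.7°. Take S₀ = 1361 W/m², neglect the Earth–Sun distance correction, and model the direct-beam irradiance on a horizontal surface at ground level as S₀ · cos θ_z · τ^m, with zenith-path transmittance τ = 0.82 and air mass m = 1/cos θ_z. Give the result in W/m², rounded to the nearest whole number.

488 W/m²

cos θ_z = sin φ sin δ + cos φ cos δ cos H = (-0.3024)(-0.0819) + (0.9532)(0.9966)(0.5255) = 0.5240.
Air mass m = 1/cos θ_z = 1/0.5240 = 1.908; τ^m = 0.82^1.908 = 0.6848.
Surface direct beam = 1361 × 0.5240 × 0.6848 = 488.37 W/m².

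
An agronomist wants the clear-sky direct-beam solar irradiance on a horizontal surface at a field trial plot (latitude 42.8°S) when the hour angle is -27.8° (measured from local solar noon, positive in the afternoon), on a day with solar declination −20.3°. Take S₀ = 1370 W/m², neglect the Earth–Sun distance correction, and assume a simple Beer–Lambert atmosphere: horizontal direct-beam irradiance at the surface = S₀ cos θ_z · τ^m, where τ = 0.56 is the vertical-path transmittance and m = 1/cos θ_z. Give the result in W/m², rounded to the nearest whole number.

cos θ_z = sin(-42.8°) sin(-20.3°) + cos(-42.8°) cos(-20.3°) cos(-27.80°) = 0.2357 + 0.6087 = 0.8444.
Air mass m = 1/cos θ_z = 1/0.8444 = 1.184; τ^m = 0.56^1.184 = 0.5033.
Surface direct beam = 1370 × 0.8444 × 0.5033 = 582.23 W/m².

582 W/m²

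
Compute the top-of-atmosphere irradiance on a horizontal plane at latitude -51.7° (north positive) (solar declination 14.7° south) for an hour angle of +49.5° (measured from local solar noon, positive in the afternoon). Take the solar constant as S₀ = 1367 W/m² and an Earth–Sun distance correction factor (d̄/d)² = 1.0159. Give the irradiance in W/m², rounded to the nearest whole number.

cos θ_z = sin φ sin δ + cos φ cos δ cos H = (-0.7848)(-0.2538) + (0.6198)(0.9673)(0.6494) = 0.5885.
Top-of-atmosphere irradiance = S₀ (d̄/d)² cos θ_z = 1367 × 1.0159 × 0.5885 = 817.27 W/m².

817 W/m²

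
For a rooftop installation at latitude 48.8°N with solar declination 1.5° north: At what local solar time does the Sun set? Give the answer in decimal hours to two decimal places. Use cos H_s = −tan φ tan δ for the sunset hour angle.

18.11 h

cos H_s = −tan(48.8°) · tan(1.5°) = -0.0299, so H_s = arccos(-0.0299) = 91.71°.
Sunset is at 12 + H_s/15 = 12 + 6.114 = 18.114 h local solar time.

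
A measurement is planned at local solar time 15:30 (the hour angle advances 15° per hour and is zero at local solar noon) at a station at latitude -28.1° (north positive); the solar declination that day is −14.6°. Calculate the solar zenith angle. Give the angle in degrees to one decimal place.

Hour angle H = 15° × (15.5 − 12) = 52.50°.
cos θ_z = sin(-28.1°) sin(-14.6°) + cos(-28.1°) cos(-14.6°) cos(52.50°) = 0.1187 + 0.5197 = 0.6384.
θ_z = arccos(0.6384) = 50.33°.

50.3°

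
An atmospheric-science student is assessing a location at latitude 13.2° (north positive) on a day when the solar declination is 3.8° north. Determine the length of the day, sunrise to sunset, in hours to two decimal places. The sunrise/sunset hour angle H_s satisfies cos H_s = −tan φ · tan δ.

12.12 hours

cos H_s = −tan(13.2°) · tan(3.8°) = -0.0156, so H_s = arccos(-0.0156) = 90.89°.
Day length = 2 H_s / 15° h⁻¹ = 181.78° / 15 = 12.119 h.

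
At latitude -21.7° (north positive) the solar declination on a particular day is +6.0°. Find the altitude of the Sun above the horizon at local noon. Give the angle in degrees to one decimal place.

At local solar noon the hour angle is zero, so the elevation is 90° − |φ − δ| = 90° − |-21.7° − (6.0°)| = 90° − 27.7° = 62.3°.

62.3°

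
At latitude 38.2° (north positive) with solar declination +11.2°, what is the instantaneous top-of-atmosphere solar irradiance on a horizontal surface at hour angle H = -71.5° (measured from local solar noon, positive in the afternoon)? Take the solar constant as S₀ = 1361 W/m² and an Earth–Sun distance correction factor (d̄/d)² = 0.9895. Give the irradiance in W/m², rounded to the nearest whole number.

491 W/m²

With φ = 38.2°, δ = 11.2°, H = -71.50°: sin φ sin δ = 0.1201, cos φ cos δ cos H = 0.2446, so cos θ_z = 0.3647.
Top-of-atmosphere irradiance = S₀ (d̄/d)² cos θ_z = 1361 × 0.9895 × 0.3647 = 491.14 W/m².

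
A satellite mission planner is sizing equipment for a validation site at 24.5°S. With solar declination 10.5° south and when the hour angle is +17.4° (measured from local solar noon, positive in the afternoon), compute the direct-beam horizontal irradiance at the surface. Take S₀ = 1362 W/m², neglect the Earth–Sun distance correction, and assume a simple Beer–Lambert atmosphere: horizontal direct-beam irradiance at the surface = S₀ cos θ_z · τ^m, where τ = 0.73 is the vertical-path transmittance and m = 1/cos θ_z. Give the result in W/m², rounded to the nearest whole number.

902 W/m²

With φ = -24.5°, δ = -10.5°, H = 17.40°: sin φ sin δ = 0.0756, cos φ cos δ cos H = 0.8538, so cos θ_z = 0.9294.
Air mass m = 1/cos θ_z = 1/0.9294 = 1.076; τ^m = 0.73^1.076 = 0.7127.
Surface direct beam = 1362 × 0.9294 × 0.7127 = 902.17 W/m².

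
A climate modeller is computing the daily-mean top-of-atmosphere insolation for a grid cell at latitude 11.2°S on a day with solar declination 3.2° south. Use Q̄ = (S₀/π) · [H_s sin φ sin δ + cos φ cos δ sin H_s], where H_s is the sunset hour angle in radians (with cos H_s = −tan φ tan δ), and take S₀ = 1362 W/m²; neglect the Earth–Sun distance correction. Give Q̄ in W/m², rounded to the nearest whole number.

The sunset hour angle satisfies cos H_s = −tan φ tan δ = -0.0111, giving H_s = 90.64°. In radians, H_s = 1.5820.
H_s sin φ sin δ = 1.5820 × -0.1942 × -0.0558 = 0.0171.
cos φ cos δ sin H_s = 0.9810 × 0.9984 × 0.9999 = 0.9793.
Q̄ = (1362/π) × (0.0171 + 0.9793) = 433.54 × 0.9964 = 431.98 W/m².

432 W/m²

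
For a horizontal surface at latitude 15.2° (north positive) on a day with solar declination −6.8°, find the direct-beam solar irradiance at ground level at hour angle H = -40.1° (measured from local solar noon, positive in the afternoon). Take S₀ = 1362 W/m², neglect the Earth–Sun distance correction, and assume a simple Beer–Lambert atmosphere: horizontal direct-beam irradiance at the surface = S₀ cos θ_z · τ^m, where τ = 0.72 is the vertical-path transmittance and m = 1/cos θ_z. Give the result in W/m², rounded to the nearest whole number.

With φ = 15.2°, δ = -6.8°, H = -40.10°: sin φ sin δ = -0.0310, cos φ cos δ cos H = 0.7330, so cos θ_z = 0.7020.
Air mass m = 1/cos θ_z = 1/0.7020 = 1.425; τ^m = 0.72^1.425 = 0.6262.
Surface direct beam = 1362 × 0.7020 × 0.6262 = 598.72 W/m².

599 W/m²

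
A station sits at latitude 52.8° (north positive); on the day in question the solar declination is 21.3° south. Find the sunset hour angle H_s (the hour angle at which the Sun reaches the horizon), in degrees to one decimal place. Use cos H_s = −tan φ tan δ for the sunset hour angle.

−tan φ tan δ = −(1.3175)(-0.3899) = 0.5137; H_s = arccos(0.5137) = 59.09°.

59.1°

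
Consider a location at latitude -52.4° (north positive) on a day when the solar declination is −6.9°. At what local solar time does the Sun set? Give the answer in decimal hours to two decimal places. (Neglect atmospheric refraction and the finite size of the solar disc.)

cos H_s = −tan(-52.4°) · tan(-6.9°) = -0.1571, so H_s = arccos(-0.1571) = 99.04°.
Sunset is at 12 + H_s/15 = 12 + 6.603 = 18.603 h local solar time.

18.60 h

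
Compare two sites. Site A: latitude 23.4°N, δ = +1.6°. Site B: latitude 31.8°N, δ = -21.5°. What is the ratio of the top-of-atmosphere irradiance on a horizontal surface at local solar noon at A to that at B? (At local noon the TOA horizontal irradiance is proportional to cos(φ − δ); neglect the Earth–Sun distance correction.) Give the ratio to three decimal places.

1.554

A: cos θ_z = cos(23.4° − (1.6°)) = 0.9285.
B: cos θ_z = cos(31.8° − (-21.5°)) = 0.5976.
Ratio A/B = 0.9285 / 0.5976 = 1.5537.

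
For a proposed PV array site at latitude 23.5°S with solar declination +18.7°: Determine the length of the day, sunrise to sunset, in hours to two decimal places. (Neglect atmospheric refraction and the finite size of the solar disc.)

10.87 hours

The sunset hour angle satisfies cos H_s = −tan φ tan δ = 0.1472, giving H_s = 81.54°.
Day length = 2 H_s / 15° h⁻¹ = 163.08° / 15 = 10.872 h.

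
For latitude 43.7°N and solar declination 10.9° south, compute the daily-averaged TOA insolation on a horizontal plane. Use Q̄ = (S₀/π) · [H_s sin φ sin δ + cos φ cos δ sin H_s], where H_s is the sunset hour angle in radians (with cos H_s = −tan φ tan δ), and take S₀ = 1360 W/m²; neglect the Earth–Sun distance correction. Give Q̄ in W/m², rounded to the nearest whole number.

224 W/m²

cos H_s = −tan(43.7°) · tan(-10.9°) = 0.1840, so H_s = arccos(0.1840) = 79.40°. In radians, H_s = 1.3858.
H_s sin φ sin δ = 1.3858 × 0.6909 × -0.1891 = -0.1811.
cos φ cos δ sin H_s = 0.7230 × 0.9820 × 0.9829 = 0.6978.
Q̄ = (1360/π) × (-0.1811 + 0.6978) = 432.90 × 0.5167 = 223.68 W/m².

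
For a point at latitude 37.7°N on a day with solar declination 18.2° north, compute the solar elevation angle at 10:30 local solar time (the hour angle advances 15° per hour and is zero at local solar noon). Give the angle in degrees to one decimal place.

Hour angle H = 15° × (10.5 − 12) = -22.50°.
With φ = 37.7°, δ = 18.2°, H = -22.50°: sin φ sin δ = 0.1910, cos φ cos δ cos H = 0.6944, so cos θ_z = 0.8854.
θ_z = arccos(0.8854) = 27.70°, so the elevation is 90° − 27.70° = 62.30°.

62.3°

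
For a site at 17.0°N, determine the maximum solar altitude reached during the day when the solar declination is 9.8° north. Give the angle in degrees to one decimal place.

82.8°

At local solar noon the hour angle is zero, so the elevation is 90° − |φ − δ| = 90° − |17.0° − (9.8°)| = 90° − 7.2° = 82.8°.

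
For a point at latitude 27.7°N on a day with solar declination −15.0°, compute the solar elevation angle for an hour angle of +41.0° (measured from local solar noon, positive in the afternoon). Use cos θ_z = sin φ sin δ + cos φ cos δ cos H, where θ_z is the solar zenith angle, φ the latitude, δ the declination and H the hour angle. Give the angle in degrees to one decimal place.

31.7°

cos θ_z = sin φ sin δ + cos φ cos δ cos H = (0.4648)(-0.2588) + (0.8854)(0.9659)(0.7547) = 0.5251.
θ_z = arccos(0.5251) = 58.33°, so the elevation is 90° − 58.33° = 31.67°.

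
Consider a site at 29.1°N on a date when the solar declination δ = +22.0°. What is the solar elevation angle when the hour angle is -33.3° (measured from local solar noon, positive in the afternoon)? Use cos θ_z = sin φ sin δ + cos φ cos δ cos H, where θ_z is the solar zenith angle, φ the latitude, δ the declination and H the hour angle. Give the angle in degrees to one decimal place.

59.2°

cos θ_z = sin(29.1°) sin(22.0°) + cos(29.1°) cos(22.0°) cos(-33.30°) = 0.1822 + 0.6771 = 0.8593.
θ_z = arccos(0.8593) = 30.76°, so the elevation is 90° − 30.76° = 59.24°.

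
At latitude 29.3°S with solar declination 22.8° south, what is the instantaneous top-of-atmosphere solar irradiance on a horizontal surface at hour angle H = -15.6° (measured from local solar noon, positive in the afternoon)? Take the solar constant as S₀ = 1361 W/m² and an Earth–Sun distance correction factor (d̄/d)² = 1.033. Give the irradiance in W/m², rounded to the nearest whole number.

With φ = -29.3°, δ = -22.8°, H = -15.60°: sin φ sin δ = 0.1896, cos φ cos δ cos H = 0.7743, so cos θ_z = 0.9639.
Top-of-atmosphere irradiance = S₀ (d̄/d)² cos θ_z = 1361 × 1.033 × 0.9639 = 1355.16 W/m².

1355 W/m²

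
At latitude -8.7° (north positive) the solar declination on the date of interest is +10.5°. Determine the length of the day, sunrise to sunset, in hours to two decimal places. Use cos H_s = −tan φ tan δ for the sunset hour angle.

11.78 hours

cos H_s = −tan(-8.7°) · tan(10.5°) = 0.0284, so H_s = arccos(0.0284) = 88.37°.
Day length = 2 H_s / 15° h⁻¹ = 176.74° / 15 = 11.783 h.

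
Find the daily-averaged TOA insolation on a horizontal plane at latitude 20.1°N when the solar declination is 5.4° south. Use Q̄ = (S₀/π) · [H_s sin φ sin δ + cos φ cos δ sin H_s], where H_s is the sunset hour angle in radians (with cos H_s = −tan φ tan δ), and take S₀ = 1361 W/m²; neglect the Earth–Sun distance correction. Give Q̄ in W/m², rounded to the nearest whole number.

383 W/m²

−tan φ tan δ = −(0.3659)(-0.0945) = 0.0346; H_s = arccos(0.0346) = 88.02°. In radians, H_s = 1.5362.
H_s sin φ sin δ = 1.5362 × 0.3437 × -0.0941 = -0.0497.
cos φ cos δ sin H_s = 0.9391 × 0.9956 × 0.9994 = 0.9344.
Q̄ = (1361/π) × (-0.0497 + 0.9344) = 433.22 × 0.8847 = 383.27 W/m².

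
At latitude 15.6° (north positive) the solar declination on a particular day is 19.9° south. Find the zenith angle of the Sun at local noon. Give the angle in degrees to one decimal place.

At local solar noon the hour angle is zero, so the zenith angle is |φ − δ| = |15.6° − (-19.9°)| = 35.5°.

35.5°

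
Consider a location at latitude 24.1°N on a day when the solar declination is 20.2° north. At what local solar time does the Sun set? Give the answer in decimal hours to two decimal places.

18.63 h

cos H_s = −tan(24.1°) · tan(20.2°) = -0.1646, so H_s = arccos(-0.1646) = 99.47°.
Sunset is at 12 + H_s/15 = 12 + 6.631 = 18.631 h local solar time.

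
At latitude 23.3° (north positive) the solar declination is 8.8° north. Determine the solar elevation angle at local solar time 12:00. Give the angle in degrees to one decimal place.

75.5°

Hour angle H = 15° × (12 − 12) = 0.00°.
cos θ_z = sin φ sin δ + cos φ cos δ cos H = (0.3955)(0.1530) + (0.9184)(0.9882)(1.0000) = 0.9681.
θ_z = arccos(0.9681) = 14.51°, so the elevation is 90° − 14.51° = 75.49°.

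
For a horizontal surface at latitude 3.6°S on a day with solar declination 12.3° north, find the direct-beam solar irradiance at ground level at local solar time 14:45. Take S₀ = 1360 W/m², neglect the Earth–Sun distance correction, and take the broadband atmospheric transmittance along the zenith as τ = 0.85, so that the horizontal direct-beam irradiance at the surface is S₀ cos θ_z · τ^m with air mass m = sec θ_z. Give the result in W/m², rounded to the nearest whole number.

781 W/m²

Hour angle H = 15° × (14.75 − 12) = 41.25°.
cos θ_z = sin φ sin δ + cos φ cos δ cos H = (-0.0628)(0.2130) + (0.9980)(0.9770)(0.7518) = 0.7197.
Air mass m = 1/cos θ_z = 1/0.7197 = 1.389; τ^m = 0.85^1.389 = 0.7979.
Surface direct beam = 1360 × 0.7197 × 0.7979 = 780.98 W/m².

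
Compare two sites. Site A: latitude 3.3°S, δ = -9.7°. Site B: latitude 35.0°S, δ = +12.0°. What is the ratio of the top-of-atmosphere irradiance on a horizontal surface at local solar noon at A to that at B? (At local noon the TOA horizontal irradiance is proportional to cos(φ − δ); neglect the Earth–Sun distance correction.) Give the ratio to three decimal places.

A: cos θ_z = cos(-3.3° − (-9.7°)) = 0.9938.
B: cos θ_z = cos(-35.0° − (12.0°)) = 0.6820.
Ratio A/B = 0.9938 / 0.6820 = 1.4572.

1.457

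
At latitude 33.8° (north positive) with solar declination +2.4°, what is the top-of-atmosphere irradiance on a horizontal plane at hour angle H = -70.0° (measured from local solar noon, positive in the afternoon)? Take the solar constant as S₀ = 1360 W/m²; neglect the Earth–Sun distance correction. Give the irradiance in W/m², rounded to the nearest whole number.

418 W/m²

With φ = 33.8°, δ = 2.4°, H = -70.00°: sin φ sin δ = 0.0233, cos φ cos δ cos H = 0.2840, so cos θ_z = 0.3073.
Top-of-atmosphere irradiance = S₀ cos θ_z = 1360 × 0.3073 = 417.93 W/m².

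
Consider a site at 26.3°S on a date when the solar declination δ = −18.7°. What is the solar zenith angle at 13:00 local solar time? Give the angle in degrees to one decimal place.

15.8°

Hour angle H = 15° × (13 − 12) = 15.00°.
cos θ_z = sin(-26.3°) sin(-18.7°) + cos(-26.3°) cos(-18.7°) cos(15.00°) = 0.1421 + 0.8202 = 0.9623.
θ_z = arccos(0.9623) = 15.78°.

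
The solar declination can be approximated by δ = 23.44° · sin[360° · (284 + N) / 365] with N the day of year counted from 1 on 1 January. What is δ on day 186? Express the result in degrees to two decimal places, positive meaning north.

+22.79°

360 × (284 + 186) / 365 = 463.562°; sin(463.562°) = 0.9721.
δ = 23.44 × 0.9721 = 22.786° ≈ +22.79°.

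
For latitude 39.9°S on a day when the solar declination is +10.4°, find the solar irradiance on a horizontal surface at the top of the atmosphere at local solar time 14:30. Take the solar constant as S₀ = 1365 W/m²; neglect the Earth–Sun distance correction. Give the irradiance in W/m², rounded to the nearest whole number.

Hour angle H = 15° × (14.5 − 12) = 37.50°.
cos θ_z = sin(-39.9°) sin(10.4°) + cos(-39.9°) cos(10.4°) cos(37.50°) = -0.1158 + 0.5986 = 0.4828.
Top-of-atmosphere irradiance = S₀ cos θ_z = 1365 × 0.4828 = 659.02 W/m².

659 W/m²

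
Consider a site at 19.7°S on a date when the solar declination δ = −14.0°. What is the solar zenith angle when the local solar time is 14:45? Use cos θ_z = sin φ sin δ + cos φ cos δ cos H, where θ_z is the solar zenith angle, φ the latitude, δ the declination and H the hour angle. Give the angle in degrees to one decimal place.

Hour angle H = 15° × (14.75 − 12) = 41.25°.
cos θ_z = sin(-19.7°) sin(-14.0°) + cos(-19.7°) cos(-14.0°) cos(41.25°) = 0.0816 + 0.6868 = 0.7684.
θ_z = arccos(0.7684) = 39.79°.

39.8°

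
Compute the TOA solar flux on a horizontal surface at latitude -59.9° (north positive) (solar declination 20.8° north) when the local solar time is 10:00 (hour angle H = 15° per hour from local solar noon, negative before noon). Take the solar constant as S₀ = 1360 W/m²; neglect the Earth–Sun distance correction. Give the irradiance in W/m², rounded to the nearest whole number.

134 W/m²

Hour angle H = 15° × (10 − 12) = -30.00°.
With φ = -59.9°, δ = 20.8°, H = -30.00°: sin φ sin δ = -0.3072, cos φ cos δ cos H = 0.4060, so cos θ_z = 0.0988.
Top-of-atmosphere irradiance = S₀ cos θ_z = 1360 × 0.0988 = 134.37 W/m².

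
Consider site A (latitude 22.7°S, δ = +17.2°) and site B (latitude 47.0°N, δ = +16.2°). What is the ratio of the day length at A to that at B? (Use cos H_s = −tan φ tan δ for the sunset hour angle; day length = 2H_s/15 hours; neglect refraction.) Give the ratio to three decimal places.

A: H_s = arccos(−tan -22.7° · tan 17.2°) = 82.56°, so 2H_s/15 = 11.0080 h.
B: H_s = arccos(−tan 47.0° · tan 16.2°) = 108.15°, so 2H_s/15 = 14.4200 h.
Ratio A/B = 11.0080 / 14.4200 = 0.7634.

0.763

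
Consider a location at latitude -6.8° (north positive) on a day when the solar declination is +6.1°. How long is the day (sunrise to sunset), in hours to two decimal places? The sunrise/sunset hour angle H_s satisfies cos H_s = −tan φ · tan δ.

11.90 hours

cos H_s = −tan(-6.8°) · tan(6.1°) = 0.0127, so H_s = arccos(0.0127) = 89.27°.
Day length = 2 H_s / 15° h⁻¹ = 178.54° / 15 = 11.903 h.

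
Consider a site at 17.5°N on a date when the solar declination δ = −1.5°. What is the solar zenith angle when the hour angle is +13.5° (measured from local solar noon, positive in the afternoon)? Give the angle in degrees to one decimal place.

23.2°

cos θ_z = sin(17.5°) sin(-1.5°) + cos(17.5°) cos(-1.5°) cos(13.50°) = -0.0079 + 0.9270 = 0.9191.
θ_z = arccos(0.9191) = 23.21°.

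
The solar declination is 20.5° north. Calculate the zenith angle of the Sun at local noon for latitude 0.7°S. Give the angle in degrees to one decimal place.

21.2°

At local solar noon the hour angle is zero, so the zenith angle is |φ − δ| = |-0.7° − (20.5°)| = 21.2°.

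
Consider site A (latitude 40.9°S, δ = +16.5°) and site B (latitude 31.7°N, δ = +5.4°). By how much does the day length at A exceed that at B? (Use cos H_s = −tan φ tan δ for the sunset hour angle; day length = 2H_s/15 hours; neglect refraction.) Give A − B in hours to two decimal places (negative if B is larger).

A: H_s = arccos(−tan -40.9° · tan 16.5°) = 75.13°, so 2H_s/15 = 10.0173 h.
B: H_s = arccos(−tan 31.7° · tan 5.4°) = 93.35°, so 2H_s/15 = 12.4467 h.
A − B = 10.0173 − 12.4467 = -2.4294 h.

-2.43 h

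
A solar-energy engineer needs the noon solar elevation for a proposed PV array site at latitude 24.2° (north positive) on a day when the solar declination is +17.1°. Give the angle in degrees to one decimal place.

At local solar noon the hour angle is zero, so the elevation is 90° − |φ − δ| = 90° − |24.2° − (17.1°)| = 90° − 7.1° = 82.9°.

82.9°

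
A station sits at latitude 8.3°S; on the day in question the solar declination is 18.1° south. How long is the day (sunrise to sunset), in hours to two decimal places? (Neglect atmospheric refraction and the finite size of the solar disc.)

12.36 hours

−tan φ tan δ = −(-0.1459)(-0.3269) = -0.0477; H_s = arccos(-0.0477) = 92.73°.
Day length = 2 H_s / 15° h⁻¹ = 185.46° / 15 = 12.364 h.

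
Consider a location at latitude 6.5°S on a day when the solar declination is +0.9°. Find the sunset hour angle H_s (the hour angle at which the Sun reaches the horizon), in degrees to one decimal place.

89.9°

cos H_s = −tan(-6.5°) · tan(0.9°) = 0.0018, so H_s = arccos(0.0018) = 89.90°.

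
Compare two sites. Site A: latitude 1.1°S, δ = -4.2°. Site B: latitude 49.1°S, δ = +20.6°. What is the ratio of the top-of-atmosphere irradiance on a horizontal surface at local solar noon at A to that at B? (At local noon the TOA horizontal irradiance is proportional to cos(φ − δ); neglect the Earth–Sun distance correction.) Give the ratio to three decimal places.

A: cos θ_z = cos(-1.1° − (-4.2°)) = 0.9985.
B: cos θ_z = cos(-49.1° − (20.6°)) = 0.3469.
Ratio A/B = 0.9985 / 0.3469 = 2.8784.

2.878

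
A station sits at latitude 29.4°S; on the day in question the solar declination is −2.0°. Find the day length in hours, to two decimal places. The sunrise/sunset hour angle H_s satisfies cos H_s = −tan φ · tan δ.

12.15 hours

−tan φ tan δ = −(-0.5635)(-0.0349) = -0.0197; H_s = arccos(-0.0197) = 91.13°.
Day length = 2 H_s / 15° h⁻¹ = 182.26° / 15 = 12.151 h.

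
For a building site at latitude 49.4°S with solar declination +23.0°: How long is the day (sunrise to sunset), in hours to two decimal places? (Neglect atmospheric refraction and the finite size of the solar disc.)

8.04 hours

−tan φ tan δ = −(-1.1667)(0.4245) = 0.4953; H_s = arccos(0.4953) = 60.31°.
Day length = 2 H_s / 15° h⁻¹ = 120.62° / 15 = 8.041 h.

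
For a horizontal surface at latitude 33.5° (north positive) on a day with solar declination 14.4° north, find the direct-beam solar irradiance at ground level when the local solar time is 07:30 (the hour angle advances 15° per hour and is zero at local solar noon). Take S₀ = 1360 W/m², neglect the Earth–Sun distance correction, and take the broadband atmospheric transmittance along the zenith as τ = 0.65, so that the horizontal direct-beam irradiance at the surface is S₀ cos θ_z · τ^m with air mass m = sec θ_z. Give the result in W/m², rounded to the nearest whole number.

Hour angle H = 15° × (7.5 − 12) = -67.50°.
cos θ_z = sin φ sin δ + cos φ cos δ cos H = (0.5519)(0.2487) + (0.8339)(0.9686)(0.3827) = 0.4464.
Air mass m = 1/cos θ_z = 1/0.4464 = 2.240; τ^m = 0.65^2.240 = 0.3810.
Surface direct beam = 1360 × 0.4464 × 0.3810 = 231.31 W/m².

231 W/m²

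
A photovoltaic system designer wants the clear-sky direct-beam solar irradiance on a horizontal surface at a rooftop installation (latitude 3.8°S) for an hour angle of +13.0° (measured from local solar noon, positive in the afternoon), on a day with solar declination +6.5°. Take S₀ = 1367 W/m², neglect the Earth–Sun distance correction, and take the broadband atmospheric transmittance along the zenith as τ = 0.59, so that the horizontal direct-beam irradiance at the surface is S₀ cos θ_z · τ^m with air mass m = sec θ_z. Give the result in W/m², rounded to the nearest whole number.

756 W/m²

cos θ_z = sin(-3.8°) sin(6.5°) + cos(-3.8°) cos(6.5°) cos(13.00°) = -0.0075 + 0.9660 = 0.9585.
Air mass m = 1/cos θ_z = 1/0.9585 = 1.043; τ^m = 0.59^1.043 = 0.5768.
Surface direct beam = 1367 × 0.9585 × 0.5768 = 755.76 W/m².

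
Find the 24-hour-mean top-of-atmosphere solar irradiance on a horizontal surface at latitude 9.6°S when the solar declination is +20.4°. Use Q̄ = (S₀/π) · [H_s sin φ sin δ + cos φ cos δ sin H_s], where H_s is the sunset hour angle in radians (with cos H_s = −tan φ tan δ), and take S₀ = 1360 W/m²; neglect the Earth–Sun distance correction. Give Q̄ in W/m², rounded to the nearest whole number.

cos H_s = −tan(-9.6°) · tan(20.4°) = 0.0629, so H_s = arccos(0.0629) = 86.39°. In radians, H_s = 1.5078.
H_s sin φ sin δ = 1.5078 × -0.1668 × 0.3486 = -0.0877.
cos φ cos δ sin H_s = 0.9860 × 0.9373 × 0.9980 = 0.9223.
Q̄ = (1360/π) × (-0.0877 + 0.9223) = 432.90 × 0.8346 = 361.30 W/m².

361 W/m²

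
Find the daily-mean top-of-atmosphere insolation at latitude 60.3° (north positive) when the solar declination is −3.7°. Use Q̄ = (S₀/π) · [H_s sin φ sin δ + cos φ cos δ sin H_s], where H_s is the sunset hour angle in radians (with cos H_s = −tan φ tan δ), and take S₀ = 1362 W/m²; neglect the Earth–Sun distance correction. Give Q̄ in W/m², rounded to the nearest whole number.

178 W/m²

The sunset hour angle satisfies cos H_s = −tan φ tan δ = 0.1134, giving H_s = 83.49°. In radians, H_s = 1.4572.
H_s sin φ sin δ = 1.4572 × 0.8686 × -0.0645 = -0.0816.
cos φ cos δ sin H_s = 0.4955 × 0.9979 × 0.9936 = 0.4913.
Q̄ = (1362/π) × (-0.0816 + 0.4913) = 433.54 × 0.4097 = 177.62 W/m².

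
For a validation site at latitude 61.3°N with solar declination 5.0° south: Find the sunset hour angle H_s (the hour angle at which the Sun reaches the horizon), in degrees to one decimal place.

80.8°

The sunset hour angle satisfies cos H_s = −tan φ tan δ = 0.1598, giving H_s = 80.80°.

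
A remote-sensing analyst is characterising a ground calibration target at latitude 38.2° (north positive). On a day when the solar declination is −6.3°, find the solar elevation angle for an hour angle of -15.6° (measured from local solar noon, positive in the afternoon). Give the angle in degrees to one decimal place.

43.2°

cos θ_z = sin φ sin δ + cos φ cos δ cos H = (0.6184)(-0.1097) + (0.7859)(0.9940)(0.9632) = 0.6846.
θ_z = arccos(0.6846) = 46.80°, so the elevation is 90° − 46.80° = 43.20°.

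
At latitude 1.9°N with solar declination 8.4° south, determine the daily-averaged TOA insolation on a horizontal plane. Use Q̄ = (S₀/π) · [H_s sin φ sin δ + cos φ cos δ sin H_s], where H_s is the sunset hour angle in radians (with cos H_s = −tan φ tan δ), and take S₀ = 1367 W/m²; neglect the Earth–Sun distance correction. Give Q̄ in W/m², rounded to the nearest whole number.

The sunset hour angle satisfies cos H_s = −tan φ tan δ = 0.0049, giving H_s = 89.72°. In radians, H_s = 1.5659.
H_s sin φ sin δ = 1.5659 × 0.0332 × -0.1461 = -0.0076.
cos φ cos δ sin H_s = 0.9995 × 0.9893 × 1.0000 = 0.9888.
Q̄ = (1367/π) × (-0.0076 + 0.9888) = 435.13 × 0.9812 = 426.95 W/m².

427 W/m²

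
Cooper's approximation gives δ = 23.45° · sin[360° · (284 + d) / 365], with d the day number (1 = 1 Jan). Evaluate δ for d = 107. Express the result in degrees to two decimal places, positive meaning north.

360 × (284 + 107) / 365 = 385.644°; sin(385.644°) = 0.4328.
δ = 23.45 × 0.4328 = 10.149° ≈ +10.15°.

+10.15°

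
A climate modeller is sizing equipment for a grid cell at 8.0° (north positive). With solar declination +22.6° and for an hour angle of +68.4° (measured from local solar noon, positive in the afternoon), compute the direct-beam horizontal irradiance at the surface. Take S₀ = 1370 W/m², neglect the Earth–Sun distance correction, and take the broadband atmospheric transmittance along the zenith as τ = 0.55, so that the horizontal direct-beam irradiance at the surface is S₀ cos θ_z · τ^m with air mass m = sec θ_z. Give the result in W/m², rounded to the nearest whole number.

cos θ_z = sin(8.0°) sin(22.6°) + cos(8.0°) cos(22.6°) cos(68.40°) = 0.0535 + 0.3365 = 0.3900.
Air mass m = 1/cos θ_z = 1/0.3900 = 2.564; τ^m = 0.55^2.564 = 0.2159.
Surface direct beam = 1370 × 0.3900 × 0.2159 = 115.36 W/m².

115 W/m²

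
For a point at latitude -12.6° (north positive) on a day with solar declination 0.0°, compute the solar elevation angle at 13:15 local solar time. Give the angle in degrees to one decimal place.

Hour angle H = 15° × (13.25 − 12) = 18.75°.
cos θ_z = sin(-12.6°) sin(0.0°) + cos(-12.6°) cos(0.0°) cos(18.75°) = 0.0000 + 0.9241 = 0.9241.
θ_z = arccos(0.9241) = 22.47°, so the elevation is 90° − 22.47° = 67.53°.

67.5°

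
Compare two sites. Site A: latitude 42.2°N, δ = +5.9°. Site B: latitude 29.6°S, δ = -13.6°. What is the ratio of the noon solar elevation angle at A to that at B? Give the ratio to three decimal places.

A: 90° − |42.2 − (5.9)| = 53.70°.
B: 90° − |-29.6 − (-13.6)| = 74.00°.
Ratio A/B = 53.7000 / 74.0000 = 0.7257.

0.726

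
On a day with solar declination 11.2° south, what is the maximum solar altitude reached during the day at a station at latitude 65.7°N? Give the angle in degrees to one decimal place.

13.1°

At local solar noon the hour angle is zero, so the elevation is 90° − |φ − δ| = 90° − |65.7° − (-11.2°)| = 90° − 76.9° = 13.1°.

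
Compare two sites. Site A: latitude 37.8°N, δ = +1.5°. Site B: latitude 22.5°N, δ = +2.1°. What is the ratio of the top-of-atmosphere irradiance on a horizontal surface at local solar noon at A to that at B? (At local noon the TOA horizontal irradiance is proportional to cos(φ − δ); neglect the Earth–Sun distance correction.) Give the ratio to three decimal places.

A: cos θ_z = cos(37.8° − (1.5°)) = 0.8059.
B: cos θ_z = cos(22.5° − (2.1°)) = 0.9373.
Ratio A/B = 0.8059 / 0.9373 = 0.8598.

0.860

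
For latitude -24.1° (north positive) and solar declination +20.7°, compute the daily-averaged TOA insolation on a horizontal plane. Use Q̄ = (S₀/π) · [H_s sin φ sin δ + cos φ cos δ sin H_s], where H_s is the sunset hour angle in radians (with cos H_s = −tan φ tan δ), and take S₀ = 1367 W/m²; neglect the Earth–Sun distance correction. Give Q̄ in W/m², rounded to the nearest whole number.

278 W/m²

−tan φ tan δ = −(-0.4473)(0.3779) = 0.1690; H_s = arccos(0.1690) = 80.27°. In radians, H_s = 1.4010.
H_s sin φ sin δ = 1.4010 × -0.4083 × 0.3535 = -0.2022.
cos φ cos δ sin H_s = 0.9128 × 0.9354 × 0.9856 = 0.8415.
Q̄ = (1367/π) × (-0.2022 + 0.8415) = 435.13 × 0.6393 = 278.18 W/m².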